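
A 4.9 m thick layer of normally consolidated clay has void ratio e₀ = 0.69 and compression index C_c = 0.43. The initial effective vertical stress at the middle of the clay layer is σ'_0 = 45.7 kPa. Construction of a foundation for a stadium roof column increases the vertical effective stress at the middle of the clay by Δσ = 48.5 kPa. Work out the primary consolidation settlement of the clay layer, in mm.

Final effective stress: σ'_f = σ'_0 + Δσ = 45.7 + 48.5 = 94.2 kPa.
Normally consolidated clay, so the full stress increment lies on the virgin compression line:
S_c = C_c·H/(1+e₀)·log₁₀(σ'_f/σ'_0) = 0.43×4.9/(1+0.69)×log₁₀(94.2/45.7)
    = 1.2467 × 0.31413 = 0.3916 m

S_c ≈ 392 mm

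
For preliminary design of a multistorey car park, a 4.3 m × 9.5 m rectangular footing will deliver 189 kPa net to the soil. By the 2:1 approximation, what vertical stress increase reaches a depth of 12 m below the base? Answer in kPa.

By the 2:1 method the load spreads at 1 horizontal : 2 vertical, so at depth z the loaded area has grown by z in each plan dimension:
Δσ = qBL/((B+z)(L+z)) = 189×4.3×9.5/((4.3+12)(9.5+12)) = 22.031 kPa

Δσ_z ≈ 22 kPa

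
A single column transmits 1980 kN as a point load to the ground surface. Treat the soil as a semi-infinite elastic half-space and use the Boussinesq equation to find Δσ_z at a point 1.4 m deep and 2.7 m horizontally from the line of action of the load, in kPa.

Boussinesq vertical stress below a point load on an elastic half-space:
Δσ_z = 3P/(2πz²) · [1 + (r/z)²]^(−5/2)
r/z = 2.7/1.4 = 1.9286; [1+(r/z)²]^(−5/2) = 0.020667.
Δσ_z = 3×1980/(2π×1.4²) × 0.020667 = 482.34 × 0.020667 = 9.969 kPa

Δσ_z ≈ 9.97 kPa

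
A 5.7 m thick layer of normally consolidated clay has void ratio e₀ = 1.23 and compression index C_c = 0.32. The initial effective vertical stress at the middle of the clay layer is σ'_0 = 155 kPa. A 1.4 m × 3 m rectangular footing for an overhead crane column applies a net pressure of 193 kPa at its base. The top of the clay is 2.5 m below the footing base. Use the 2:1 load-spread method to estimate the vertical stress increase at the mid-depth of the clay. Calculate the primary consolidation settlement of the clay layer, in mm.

Mid-depth of clay below the footing base: z = 2.5 + 5.7/2 = 5.35 m.
Stress increase at mid-clay by the 2:1 spreading method:
Δσ = qBL/((B+z)(L+z)) = 193×1.4×3/((1.4+5.35)(3+5.35)) = 14.382 kPa
Final effective stress: σ'_f = σ'_0 + Δσ = 155 + 14.382 = 169.38 kPa.
Normally consolidated clay, so the full stress increment lies on the virgin compression line:
S_c = C_c·H/(1+e₀)·log₁₀(σ'_f/σ'_0) = 0.32×5.7/(1+1.23)×log₁₀(169.38/155)
    = 0.81794 × 0.03853 = 0.03152 m

S_c ≈ 31.5 mm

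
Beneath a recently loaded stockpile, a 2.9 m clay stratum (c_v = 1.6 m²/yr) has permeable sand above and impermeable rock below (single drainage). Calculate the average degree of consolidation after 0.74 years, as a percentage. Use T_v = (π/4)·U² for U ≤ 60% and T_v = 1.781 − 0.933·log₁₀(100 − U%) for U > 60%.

Drainage path length: H_d = H = 2.9 m (single drainage).
T_v = c_v·t/H_d² = 1.6×0.74/2.9² = 0.14078.
T_v = 0.14078 corresponds to the U ≤ 60% branch:
U = √(4T_v/π) = 0.4234

U ≈ 42.3 %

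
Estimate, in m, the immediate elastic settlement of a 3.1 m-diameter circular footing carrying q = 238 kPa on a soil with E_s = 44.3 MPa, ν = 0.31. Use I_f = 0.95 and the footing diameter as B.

Immediate (elastic) settlement: S_e = q·B·(1−ν²)/E_s · I_f.
E_s = 44.3 MPa = 44300 kPa.
S_e = 238 × 3.1 × (1 − 0.31²) / 44300 × 0.95
    = 238 × 3.1 × 0.9039 / 44300 × 0.95
    = 0.0143 m

S_e ≈ 0.0143 m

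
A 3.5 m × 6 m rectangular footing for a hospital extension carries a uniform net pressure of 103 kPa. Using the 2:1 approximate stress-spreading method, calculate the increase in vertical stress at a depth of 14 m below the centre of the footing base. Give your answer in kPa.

Δσ_z ≈ 6.18 kPa

By the 2:1 method the load spreads at 1 horizontal : 2 vertical, so at depth z the loaded area has grown by z in each plan dimension:
Δσ = qBL/((B+z)(L+z)) = 103×3.5×6/((3.5+14)(6+14)) = 6.18 kPa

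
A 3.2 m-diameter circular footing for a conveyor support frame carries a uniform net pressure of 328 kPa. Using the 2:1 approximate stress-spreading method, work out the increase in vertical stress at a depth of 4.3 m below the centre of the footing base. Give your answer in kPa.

By the 2:1 method the load spreads at 1 horizontal : 2 vertical, so at depth z the loaded area has grown by z in each plan dimension:
Δσ ≈ qD²/(D+z)² = 328×3.2²/(3.2+4.3)² = 59.711 kPa

Δσ_z ≈ 59.7 kPa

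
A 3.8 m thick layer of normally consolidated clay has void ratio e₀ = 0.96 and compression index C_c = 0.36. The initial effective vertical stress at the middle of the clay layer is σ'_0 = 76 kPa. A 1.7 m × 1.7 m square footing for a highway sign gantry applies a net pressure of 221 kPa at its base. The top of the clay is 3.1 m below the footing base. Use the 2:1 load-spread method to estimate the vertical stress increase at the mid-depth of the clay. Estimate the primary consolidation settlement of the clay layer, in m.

S_c ≈ 0.052 m

Mid-depth of clay below the footing base: z = 3.1 + 3.8/2 = 5 m.
Stress increase at mid-clay by the 2:1 spreading method:
Δσ = qBL/((B+z)(L+z)) = 221×1.7×1.7/((1.7+5)(1.7+5)) = 14.228 kPa
Final effective stress: σ'_f = σ'_0 + Δσ = 76 + 14.228 = 90.228 kPa.
Normally consolidated clay, so the full stress increment lies on the virgin compression line:
S_c = C_c·H/(1+e₀)·log₁₀(σ'_f/σ'_0) = 0.36×3.8/(1+0.96)×log₁₀(90.228/76)
    = 0.69796 × 0.074528 = 0.05202 m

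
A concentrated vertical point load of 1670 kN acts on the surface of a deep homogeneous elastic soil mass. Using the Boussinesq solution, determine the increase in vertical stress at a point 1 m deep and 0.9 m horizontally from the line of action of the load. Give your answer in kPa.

Δσ_z ≈ 181 kPa

Boussinesq vertical stress below a point load on an elastic half-space:
Δσ_z = 3P/(2πz²) · [1 + (r/z)²]^(−5/2)
r/z = 0.9/1 = 0.9; [1+(r/z)²]^(−5/2) = 0.22688.
Δσ_z = 3×1670/(2π×1²) × 0.22688 = 797.37 × 0.22688 = 180.9 kPa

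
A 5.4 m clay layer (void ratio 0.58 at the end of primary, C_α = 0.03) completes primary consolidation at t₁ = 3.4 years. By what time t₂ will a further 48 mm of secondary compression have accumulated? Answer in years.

S_s = C_α·H/(1+e_p)·log₁₀(t₂/t₁) ⇒ log₁₀(t₂/t₁) = S_s·(1+e_p)/(C_α·H).
log₁₀(t₂/t₁) = 0.048 × (1+0.58) / (0.03×5.4) = 0.4681
t₂ = t₁ × 10^0.4681 = 3.4 × 2.939 = 9.991 years

t₂ ≈ 9.99 years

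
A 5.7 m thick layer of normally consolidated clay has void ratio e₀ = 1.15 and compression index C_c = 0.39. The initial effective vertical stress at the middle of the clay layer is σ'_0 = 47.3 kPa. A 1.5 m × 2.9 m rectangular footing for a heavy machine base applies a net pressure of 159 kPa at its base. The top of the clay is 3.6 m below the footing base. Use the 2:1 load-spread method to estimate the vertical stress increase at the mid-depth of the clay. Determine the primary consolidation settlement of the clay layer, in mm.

S_c ≈ 80.6 mm

Mid-depth of clay below the footing base: z = 3.6 + 5.7/2 = 6.45 m.
Stress increase at mid-clay by the 2:1 spreading method:
Δσ = qBL/((B+z)(L+z)) = 159×1.5×2.9/((1.5+6.45)(2.9+6.45)) = 9.3048 kPa
Final effective stress: σ'_f = σ'_0 + Δσ = 47.3 + 9.3048 = 56.605 kPa.
Normally consolidated clay, so the full stress increment lies on the virgin compression line:
S_c = C_c·H/(1+e₀)·log₁₀(σ'_f/σ'_0) = 0.39×5.7/(1+1.15)×log₁₀(56.605/47.3)
    = 1.034 × 0.077994 = 0.08065 m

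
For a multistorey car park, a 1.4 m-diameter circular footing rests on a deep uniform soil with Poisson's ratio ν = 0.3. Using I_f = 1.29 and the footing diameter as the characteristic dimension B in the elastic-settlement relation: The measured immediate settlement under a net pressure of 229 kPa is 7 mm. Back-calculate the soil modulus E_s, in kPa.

E_s ≈ 53800 kPa

S_e = q·B·(1−ν²)/E_s · I_f  ⇒  E_s = q·B·(1−ν²)·I_f / S_e.
E_s = 229 × 1.4 × 0.91 × 1.29 / 0.007 = 53760 kPa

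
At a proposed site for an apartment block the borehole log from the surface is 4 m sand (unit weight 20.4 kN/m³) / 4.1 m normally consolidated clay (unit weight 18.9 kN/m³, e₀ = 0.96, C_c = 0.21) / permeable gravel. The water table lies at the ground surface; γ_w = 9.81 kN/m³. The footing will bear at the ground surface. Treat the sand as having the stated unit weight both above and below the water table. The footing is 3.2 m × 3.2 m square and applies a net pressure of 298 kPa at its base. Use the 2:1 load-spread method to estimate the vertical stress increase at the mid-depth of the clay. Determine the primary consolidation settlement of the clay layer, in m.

Mid-depth of clay below the ground surface: z = 4 + 4.1/2 = 6.05 m.
Total vertical stress at mid-clay: σ_v = 20.4×4 + 18.9×2.05 = 120.34 kPa.
Pore pressure: u = 9.81×(6.05 − 0) = 59.351 kPa.
Initial effective stress: σ'_0 = σ_v − u = 120.34 − 59.351 = 60.989 kPa.
Stress increase at mid-clay by the 2:1 spreading method:
Δσ = qBL/((B+z)(L+z)) = 298×3.2×3.2/((3.2+6.05)(3.2+6.05)) = 35.664 kPa
Final effective stress: σ'_f = σ'_0 + Δσ = 60.989 + 35.664 = 96.653 kPa.
Normally consolidated clay, so the full stress increment lies on the virgin compression line:
S_c = C_c·H/(1+e₀)·log₁₀(σ'_f/σ'_0) = 0.21×4.1/(1+0.96)×log₁₀(96.653/60.989)
    = 0.43929 × 0.19996 = 0.08784 m

S_c ≈ 0.0878 m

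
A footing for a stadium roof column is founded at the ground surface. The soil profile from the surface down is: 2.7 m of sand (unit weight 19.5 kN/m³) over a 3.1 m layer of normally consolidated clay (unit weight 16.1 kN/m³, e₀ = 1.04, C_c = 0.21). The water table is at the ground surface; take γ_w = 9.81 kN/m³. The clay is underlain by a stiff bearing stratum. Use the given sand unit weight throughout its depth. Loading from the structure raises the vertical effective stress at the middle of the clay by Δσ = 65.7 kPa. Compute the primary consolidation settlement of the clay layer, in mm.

S_c ≈ 144 mm

Mid-depth of clay below the ground surface: z = 2.7 + 3.1/2 = 4.25 m.
Total vertical stress at mid-clay: σ_v = 19.5×2.7 + 16.1×1.55 = 77.605 kPa.
Pore pressure: u = 9.81×(4.25 − 0) = 41.693 kPa.
Initial effective stress: σ'_0 = σ_v − u = 77.605 − 41.693 = 35.912 kPa.
Final effective stress: σ'_f = σ'_0 + Δσ = 35.912 + 65.7 = 101.61 kPa.
Normally consolidated clay, so the full stress increment lies on the virgin compression line:
S_c = C_c·H/(1+e₀)·log₁₀(σ'_f/σ'_0) = 0.21×3.1/(1+1.04)×log₁₀(101.61/35.912)
    = 0.31912 × 0.4517 = 0.1441 m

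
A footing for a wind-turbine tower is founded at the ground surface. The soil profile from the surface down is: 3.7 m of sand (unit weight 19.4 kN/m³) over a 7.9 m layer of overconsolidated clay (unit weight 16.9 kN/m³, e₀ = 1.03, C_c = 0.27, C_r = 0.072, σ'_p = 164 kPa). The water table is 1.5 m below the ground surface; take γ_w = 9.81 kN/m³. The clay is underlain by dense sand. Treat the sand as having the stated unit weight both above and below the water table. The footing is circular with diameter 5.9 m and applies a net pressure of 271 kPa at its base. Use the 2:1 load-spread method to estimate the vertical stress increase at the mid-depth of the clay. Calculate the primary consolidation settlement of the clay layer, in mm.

Mid-depth of clay below the ground surface: z = 3.7 + 7.9/2 = 7.65 m.
Total vertical stress at mid-clay: σ_v = 19.4×3.7 + 16.9×3.95 = 138.53 kPa.
Pore pressure: u = 9.81×(7.65 − 1.5) = 60.332 kPa.
Initial effective stress: σ'_0 = σ_v − u = 138.53 − 60.332 = 78.198 kPa.
Stress increase at mid-clay by the 2:1 spreading method:
Δσ ≈ qD²/(D+z)² = 271×5.9²/(5.9+7.65)² = 51.38 kPa
Final effective stress: σ'_f = 78.198 + 51.38 = 129.58 kPa.
σ'_f = 129.58 ≤ σ'_p = 164 kPa, so the clay remains overconsolidated and only the recompression index applies:
S_c = C_r·H/(1+e₀)·log₁₀(σ'_f/σ'_0) = 0.072×7.9/2.03×log₁₀(129.58/78.198)
    = 0.2802 × 0.21934 = 0.06146 m

S_c ≈ 61.5 mm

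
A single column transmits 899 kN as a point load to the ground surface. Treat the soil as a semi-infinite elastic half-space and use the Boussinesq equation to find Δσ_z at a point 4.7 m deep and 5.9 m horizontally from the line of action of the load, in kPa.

Δσ_z ≈ 1.82 kPa

Boussinesq vertical stress below a point load on an elastic half-space:
Δσ_z = 3P/(2πz²) · [1 + (r/z)²]^(−5/2)
r/z = 5.9/4.7 = 1.2553; [1+(r/z)²]^(−5/2) = 0.093909.
Δσ_z = 3×899/(2π×4.7²) × 0.093909 = 19.431 × 0.093909 = 1.825 kPa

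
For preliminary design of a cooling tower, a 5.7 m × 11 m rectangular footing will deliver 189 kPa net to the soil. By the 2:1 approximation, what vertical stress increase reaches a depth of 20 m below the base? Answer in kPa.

By the 2:1 method the load spreads at 1 horizontal : 2 vertical, so at depth z the loaded area has grown by z in each plan dimension:
Δσ = qBL/((B+z)(L+z)) = 189×5.7×11/((5.7+20)(11+20)) = 14.874 kPa

Δσ_z ≈ 14.9 kPa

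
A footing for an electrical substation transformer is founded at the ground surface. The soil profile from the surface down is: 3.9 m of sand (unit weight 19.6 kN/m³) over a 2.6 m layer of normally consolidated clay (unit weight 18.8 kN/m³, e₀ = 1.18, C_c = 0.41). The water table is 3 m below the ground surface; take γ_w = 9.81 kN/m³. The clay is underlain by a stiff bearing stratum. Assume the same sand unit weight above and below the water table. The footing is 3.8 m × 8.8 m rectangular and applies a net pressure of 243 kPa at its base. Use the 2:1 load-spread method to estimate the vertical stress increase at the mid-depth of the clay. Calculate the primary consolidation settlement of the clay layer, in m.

S_c ≈ 0.126 m

Mid-depth of clay below the ground surface: z = 3.9 + 2.6/2 = 5.2 m.
Total vertical stress at mid-clay: σ_v = 19.6×3.9 + 18.8×1.3 = 100.88 kPa.
Pore pressure: u = 9.81×(5.2 − 3) = 21.582 kPa.
Initial effective stress: σ'_0 = σ_v − u = 100.88 − 21.582 = 79.298 kPa.
Stress increase at mid-clay by the 2:1 spreading method:
Δσ = qBL/((B+z)(L+z)) = 243×3.8×8.8/((3.8+5.2)(8.8+5.2)) = 64.491 kPa
Final effective stress: σ'_f = σ'_0 + Δσ = 79.298 + 64.491 = 143.79 kPa.
Normally consolidated clay, so the full stress increment lies on the virgin compression line:
S_c = C_c·H/(1+e₀)·log₁₀(σ'_f/σ'_0) = 0.41×2.6/(1+1.18)×log₁₀(143.79/79.298)
    = 0.48899 × 0.25847 = 0.1264 m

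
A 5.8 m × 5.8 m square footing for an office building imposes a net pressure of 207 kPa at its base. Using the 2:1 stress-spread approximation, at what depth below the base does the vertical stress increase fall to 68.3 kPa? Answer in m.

z ≈ 4.3 m

2:1 spreading — at depth z the loaded area has grown by z in each plan dimension:
qB²/(B+z)² = Δσ_z ⇒ z = B(√(q/Δσ_z) − 1) = 5.8×(√(207/68.3) − 1) = 4.297 m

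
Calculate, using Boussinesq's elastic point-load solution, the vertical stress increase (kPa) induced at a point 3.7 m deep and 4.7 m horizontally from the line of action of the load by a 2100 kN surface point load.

Boussinesq vertical stress below a point load on an elastic half-space:
Δσ_z = 3P/(2πz²) · [1 + (r/z)²]^(−5/2)
r/z = 4.7/3.7 = 1.2703; [1+(r/z)²]^(−5/2) = 0.090554.
Δσ_z = 3×2100/(2π×3.7²) × 0.090554 = 73.242 × 0.090554 = 6.632 kPa

Δσ_z ≈ 6.63 kPa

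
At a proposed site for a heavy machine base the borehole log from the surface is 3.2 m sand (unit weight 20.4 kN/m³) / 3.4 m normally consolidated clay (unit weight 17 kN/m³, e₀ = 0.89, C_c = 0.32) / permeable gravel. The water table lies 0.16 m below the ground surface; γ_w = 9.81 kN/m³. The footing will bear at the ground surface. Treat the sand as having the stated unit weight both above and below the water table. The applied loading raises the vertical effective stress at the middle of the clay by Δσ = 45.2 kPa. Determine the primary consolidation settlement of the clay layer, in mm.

S_c ≈ 167 mm

Mid-depth of clay below the ground surface: z = 3.2 + 3.4/2 = 4.9 m.
Total vertical stress at mid-clay: σ_v = 20.4×3.2 + 17×1.7 = 94.18 kPa.
Pore pressure: u = 9.81×(4.9 − 0.16) = 46.499 kPa.
Initial effective stress: σ'_0 = σ_v − u = 94.18 − 46.499 = 47.681 kPa.
Final effective stress: σ'_f = σ'_0 + Δσ = 47.681 + 45.2 = 92.881 kPa.
Normally consolidated clay, so the full stress increment lies on the virgin compression line:
S_c = C_c·H/(1+e₀)·log₁₀(σ'_f/σ'_0) = 0.32×3.4/(1+0.89)×log₁₀(92.881/47.681)
    = 0.57566 × 0.28958 = 0.1667 m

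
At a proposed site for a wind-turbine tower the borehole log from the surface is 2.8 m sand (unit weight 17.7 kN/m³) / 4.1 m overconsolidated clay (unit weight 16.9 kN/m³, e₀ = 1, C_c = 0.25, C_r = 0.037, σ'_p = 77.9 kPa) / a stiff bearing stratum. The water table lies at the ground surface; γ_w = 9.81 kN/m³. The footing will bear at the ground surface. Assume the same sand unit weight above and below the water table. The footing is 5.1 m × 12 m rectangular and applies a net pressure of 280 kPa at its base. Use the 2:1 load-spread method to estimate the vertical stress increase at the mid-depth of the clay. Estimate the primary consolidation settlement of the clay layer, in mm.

S_c ≈ 153 mm

Mid-depth of clay below the ground surface: z = 2.8 + 4.1/2 = 4.85 m.
Total vertical stress at mid-clay: σ_v = 17.7×2.8 + 16.9×2.05 = 84.205 kPa.
Pore pressure: u = 9.81×(4.85 − 0) = 47.578 kPa.
Initial effective stress: σ'_0 = σ_v − u = 84.205 − 47.578 = 36.627 kPa.
Stress increase at mid-clay by the 2:1 spreading method:
Δσ = qBL/((B+z)(L+z)) = 280×5.1×12/((5.1+4.85)(12+4.85)) = 102.21 kPa
Final effective stress: σ'_f = 36.627 + 102.21 = 138.84 kPa.
σ'_f = 138.84 > σ'_p = 77.9 kPa, so the stress path crosses the preconsolidation pressure — recompression up to σ'_p, then virgin compression beyond:
S_c = H/(1+e₀)·[C_r·log₁₀(σ'_p/σ'_0) + C_c·log₁₀(σ'_f/σ'_p)]
    = 4.1/2 × [0.037×log₁₀(77.9/36.627) + 0.25×log₁₀(138.84/77.9)]
    = 2.05 × [0.012126 + 0.062744] = 0.1535 m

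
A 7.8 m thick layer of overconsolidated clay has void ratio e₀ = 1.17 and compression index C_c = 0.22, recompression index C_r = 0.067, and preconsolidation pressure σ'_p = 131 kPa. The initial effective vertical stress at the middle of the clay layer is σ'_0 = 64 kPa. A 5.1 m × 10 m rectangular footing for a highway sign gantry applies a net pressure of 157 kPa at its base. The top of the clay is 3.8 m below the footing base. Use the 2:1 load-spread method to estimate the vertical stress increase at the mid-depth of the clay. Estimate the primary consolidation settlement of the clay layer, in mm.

S_c ≈ 46 mm

Mid-depth of clay below the footing base: z = 3.8 + 7.8/2 = 7.7 m.
Stress increase at mid-clay by the 2:1 spreading method:
Δσ = qBL/((B+z)(L+z)) = 157×5.1×10/((5.1+7.7)(10+7.7)) = 35.342 kPa
Final effective stress: σ'_f = 64 + 35.342 = 99.342 kPa.
σ'_f = 99.342 ≤ σ'_p = 131 kPa, so the clay remains overconsolidated and only the recompression index applies:
S_c = C_r·H/(1+e₀)·log₁₀(σ'_f/σ'_0) = 0.067×7.8/2.17×log₁₀(99.342/64)
    = 0.24083 × 0.19095 = 0.04599 m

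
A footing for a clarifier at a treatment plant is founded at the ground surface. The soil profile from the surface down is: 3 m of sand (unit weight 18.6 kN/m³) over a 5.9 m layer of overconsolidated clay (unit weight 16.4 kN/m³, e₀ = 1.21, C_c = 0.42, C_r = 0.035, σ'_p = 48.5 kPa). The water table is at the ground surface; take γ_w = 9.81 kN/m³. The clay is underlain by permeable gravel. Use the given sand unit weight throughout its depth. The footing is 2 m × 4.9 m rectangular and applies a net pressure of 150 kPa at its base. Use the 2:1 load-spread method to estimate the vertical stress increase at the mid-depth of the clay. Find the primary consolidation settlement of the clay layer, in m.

Mid-depth of clay below the ground surface: z = 3 + 5.9/2 = 5.95 m.
Total vertical stress at mid-clay: σ_v = 18.6×3 + 16.4×2.95 = 104.18 kPa.
Pore pressure: u = 9.81×(5.95 − 0) = 58.37 kPa.
Initial effective stress: σ'_0 = σ_v − u = 104.18 − 58.37 = 45.81 kPa.
Stress increase at mid-clay by the 2:1 spreading method:
Δσ = qBL/((B+z)(L+z)) = 150×2×4.9/((2+5.95)(4.9+5.95)) = 17.042 kPa
Final effective stress: σ'_f = 45.81 + 17.042 = 62.852 kPa.
σ'_f = 62.852 > σ'_p = 48.5 kPa, so the stress path crosses the preconsolidation pressure — recompression up to σ'_p, then virgin compression beyond:
S_c = H/(1+e₀)·[C_r·log₁₀(σ'_p/σ'_0) + C_c·log₁₀(σ'_f/σ'_p)]
    = 5.9/2.21 × [0.035×log₁₀(48.5/45.81) + 0.42×log₁₀(62.852/48.5)]
    = 2.6697 × [0.00086735 + 0.047282] = 0.1285 m

S_c ≈ 0.129 m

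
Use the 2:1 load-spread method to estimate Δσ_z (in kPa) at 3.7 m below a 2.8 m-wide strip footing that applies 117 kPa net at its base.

By the 2:1 method the load spreads at 1 horizontal : 2 vertical, so at depth z the loaded area has grown by z in each plan dimension:
Δσ = qB/(B+z) = 117×2.8/(2.8+3.7) = 50.4 kPa

Δσ_z ≈ 50.4 kPa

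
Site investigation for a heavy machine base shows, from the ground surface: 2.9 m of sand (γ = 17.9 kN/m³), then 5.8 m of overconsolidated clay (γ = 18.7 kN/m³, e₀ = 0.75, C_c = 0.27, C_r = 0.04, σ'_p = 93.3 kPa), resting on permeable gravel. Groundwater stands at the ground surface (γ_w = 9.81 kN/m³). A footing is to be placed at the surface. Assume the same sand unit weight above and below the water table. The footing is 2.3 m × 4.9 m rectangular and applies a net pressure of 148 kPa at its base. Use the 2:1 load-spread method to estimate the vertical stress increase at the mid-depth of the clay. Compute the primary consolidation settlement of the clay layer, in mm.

S_c ≈ 19 mm

Mid-depth of clay below the ground surface: z = 2.9 + 5.8/2 = 5.8 m.
Total vertical stress at mid-clay: σ_v = 17.9×2.9 + 18.7×2.9 = 106.14 kPa.
Pore pressure: u = 9.81×(5.8 − 0) = 56.898 kPa.
Initial effective stress: σ'_0 = σ_v − u = 106.14 − 56.898 = 49.242 kPa.
Stress increase at mid-clay by the 2:1 spreading method:
Δσ = qBL/((B+z)(L+z)) = 148×2.3×4.9/((2.3+5.8)(4.9+5.8)) = 19.245 kPa
Final effective stress: σ'_f = 49.242 + 19.245 = 68.487 kPa.
σ'_f = 68.487 ≤ σ'_p = 93.3 kPa, so the clay remains overconsolidated and only the recompression index applies:
S_c = C_r·H/(1+e₀)·log₁₀(σ'_f/σ'_0) = 0.04×5.8/1.75×log₁₀(68.487/49.242)
    = 0.13257 × 0.14327 = 0.01899 m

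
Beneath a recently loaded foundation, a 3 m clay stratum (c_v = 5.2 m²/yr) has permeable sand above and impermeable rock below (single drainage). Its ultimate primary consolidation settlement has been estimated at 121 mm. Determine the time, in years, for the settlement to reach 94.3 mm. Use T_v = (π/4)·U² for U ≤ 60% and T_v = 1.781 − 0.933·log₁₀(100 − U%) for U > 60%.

Drainage path length: H_d = H = 3 m (single drainage).
U = S(t)/S_ult = 94.3/121 = 0.7793.
U > 60%: T_v = 1.781 − 0.933·log₁₀(100 − 77.934) = 0.5273.
t = T_v·H_d²/c_v = 0.5273×3²/5.2 = 0.9126 years.

t ≈ 0.913 years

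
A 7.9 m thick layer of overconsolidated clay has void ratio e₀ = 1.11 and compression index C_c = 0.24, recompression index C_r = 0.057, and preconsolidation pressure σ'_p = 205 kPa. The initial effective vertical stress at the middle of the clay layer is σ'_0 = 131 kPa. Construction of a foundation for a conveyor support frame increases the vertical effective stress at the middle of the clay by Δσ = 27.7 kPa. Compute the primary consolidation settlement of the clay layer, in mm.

S_c ≈ 17.8 mm

Final effective stress: σ'_f = 131 + 27.7 = 158.7 kPa.
σ'_f = 158.7 ≤ σ'_p = 205 kPa, so the clay remains overconsolidated and only the recompression index applies:
S_c = C_r·H/(1+e₀)·log₁₀(σ'_f/σ'_0) = 0.057×7.9/2.11×log₁₀(158.7/131)
    = 0.21341 × 0.083306 = 0.01778 m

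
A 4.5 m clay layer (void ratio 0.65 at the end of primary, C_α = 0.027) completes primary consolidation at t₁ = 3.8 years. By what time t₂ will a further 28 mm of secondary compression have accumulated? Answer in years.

t₂ ≈ 9.12 years

S_s = C_α·H/(1+e_p)·log₁₀(t₂/t₁) ⇒ log₁₀(t₂/t₁) = S_s·(1+e_p)/(C_α·H).
log₁₀(t₂/t₁) = 0.028 × (1+0.65) / (0.027×4.5) = 0.3802
t₂ = t₁ × 10^0.3802 = 3.8 × 2.4 = 9.121 years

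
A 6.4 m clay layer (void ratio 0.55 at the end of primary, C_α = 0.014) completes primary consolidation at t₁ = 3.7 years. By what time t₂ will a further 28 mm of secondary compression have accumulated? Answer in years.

S_s = C_α·H/(1+e_p)·log₁₀(t₂/t₁) ⇒ log₁₀(t₂/t₁) = S_s·(1+e_p)/(C_α·H).
log₁₀(t₂/t₁) = 0.028 × (1+0.55) / (0.014×6.4) = 0.4844
t₂ = t₁ × 10^0.4844 = 3.7 × 3.051 = 11.29 years

t₂ ≈ 11.3 years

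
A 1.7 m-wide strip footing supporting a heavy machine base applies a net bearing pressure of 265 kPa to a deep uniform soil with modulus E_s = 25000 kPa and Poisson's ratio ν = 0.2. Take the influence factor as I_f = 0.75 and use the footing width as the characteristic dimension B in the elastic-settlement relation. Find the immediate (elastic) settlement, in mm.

Immediate (elastic) settlement: S_e = q·B·(1−ν²)/E_s · I_f.
S_e = 265 × 1.7 × (1 − 0.2²) / 25000 × 0.75
    = 265 × 1.7 × 0.96 / 25000 × 0.75
    = 0.01297 m = 12.97 mm

S_e ≈ 13 mm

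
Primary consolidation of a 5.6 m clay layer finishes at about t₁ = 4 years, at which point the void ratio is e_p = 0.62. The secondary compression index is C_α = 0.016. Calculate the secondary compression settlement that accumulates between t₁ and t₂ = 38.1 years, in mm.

S_s ≈ 54.1 mm

Secondary compression: S_s = C_α·H/(1+e_p)·log₁₀(t₂/t₁)
S_s = 0.016×5.6/(1+0.62)×log₁₀(38.1/4)
    = 0.05531 × 0.9789 = 0.05414 m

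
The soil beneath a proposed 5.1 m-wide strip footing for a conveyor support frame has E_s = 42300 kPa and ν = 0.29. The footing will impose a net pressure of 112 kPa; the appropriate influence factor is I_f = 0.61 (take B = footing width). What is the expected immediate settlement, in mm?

Immediate (elastic) settlement: S_e = q·B·(1−ν²)/E_s · I_f.
S_e = 112 × 5.1 × (1 − 0.29²) / 42300 × 0.61
    = 112 × 5.1 × 0.9159 / 42300 × 0.61
    = 0.007544 m = 7.544 mm

S_e ≈ 7.54 mm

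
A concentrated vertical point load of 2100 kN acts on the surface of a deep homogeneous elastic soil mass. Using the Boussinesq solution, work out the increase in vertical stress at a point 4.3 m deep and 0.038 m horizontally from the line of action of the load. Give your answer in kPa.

Boussinesq vertical stress below a point load on an elastic half-space:
Δσ_z = 3P/(2πz²) · [1 + (r/z)²]^(−5/2)
r/z = 0.038/4.3 = 0.0088372; [1+(r/z)²]^(−5/2) = 0.9998.
Δσ_z = 3×2100/(2π×4.3²) × 0.9998 = 54.228 × 0.9998 = 54.22 kPa

Δσ_z ≈ 54.2 kPa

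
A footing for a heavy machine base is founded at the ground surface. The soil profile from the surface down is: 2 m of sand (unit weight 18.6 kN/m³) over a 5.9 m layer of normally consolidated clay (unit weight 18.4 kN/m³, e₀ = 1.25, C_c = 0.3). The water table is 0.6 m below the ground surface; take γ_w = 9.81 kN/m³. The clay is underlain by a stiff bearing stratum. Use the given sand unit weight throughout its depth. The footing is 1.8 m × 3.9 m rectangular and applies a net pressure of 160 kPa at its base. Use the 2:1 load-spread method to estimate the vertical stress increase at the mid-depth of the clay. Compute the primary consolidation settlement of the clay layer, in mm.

S_c ≈ 111 mm

Mid-depth of clay below the ground surface: z = 2 + 5.9/2 = 4.95 m.
Total vertical stress at mid-clay: σ_v = 18.6×2 + 18.4×2.95 = 91.48 kPa.
Pore pressure: u = 9.81×(4.95 − 0.6) = 42.673 kPa.
Initial effective stress: σ'_0 = σ_v − u = 91.48 − 42.673 = 48.807 kPa.
Stress increase at mid-clay by the 2:1 spreading method:
Δσ = qBL/((B+z)(L+z)) = 160×1.8×3.9/((1.8+4.95)(3.9+4.95)) = 18.802 kPa
Final effective stress: σ'_f = σ'_0 + Δσ = 48.807 + 18.802 = 67.609 kPa.
Normally consolidated clay, so the full stress increment lies on the virgin compression line:
S_c = C_c·H/(1+e₀)·log₁₀(σ'_f/σ'_0) = 0.3×5.9/(1+1.25)×log₁₀(67.609/48.807)
    = 0.78667 × 0.14152 = 0.1113 m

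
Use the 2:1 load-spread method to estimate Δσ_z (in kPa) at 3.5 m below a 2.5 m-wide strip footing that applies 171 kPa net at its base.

By the 2:1 method the load spreads at 1 horizontal : 2 vertical, so at depth z the loaded area has grown by z in each plan dimension:
Δσ = qB/(B+z) = 171×2.5/(2.5+3.5) = 71.25 kPa

Δσ_z ≈ 71.2 kPa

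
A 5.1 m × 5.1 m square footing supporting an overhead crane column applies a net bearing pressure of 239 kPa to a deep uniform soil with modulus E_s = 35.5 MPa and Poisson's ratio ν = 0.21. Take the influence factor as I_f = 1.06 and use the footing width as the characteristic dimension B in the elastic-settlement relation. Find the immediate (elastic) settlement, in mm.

S_e ≈ 34.8 mm

Immediate (elastic) settlement: S_e = q·B·(1−ν²)/E_s · I_f.
E_s = 35.5 MPa = 35500 kPa.
S_e = 239 × 5.1 × (1 − 0.21²) / 35500 × 1.06
    = 239 × 5.1 × 0.9559 / 35500 × 1.06
    = 0.03479 m = 34.79 mm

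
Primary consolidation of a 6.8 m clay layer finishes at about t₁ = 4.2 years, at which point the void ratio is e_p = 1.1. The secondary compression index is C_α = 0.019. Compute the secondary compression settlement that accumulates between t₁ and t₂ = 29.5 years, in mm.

Secondary compression: S_s = C_α·H/(1+e_p)·log₁₀(t₂/t₁)
S_s = 0.019×6.8/(1+1.1)×log₁₀(29.5/4.2)
    = 0.06152 × 0.8466 = 0.05208 m

S_s ≈ 52.1 mm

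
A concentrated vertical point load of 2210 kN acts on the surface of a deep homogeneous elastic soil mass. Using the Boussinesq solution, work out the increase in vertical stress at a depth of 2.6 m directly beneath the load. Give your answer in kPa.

Δσ_z ≈ 156 kPa

Boussinesq vertical stress below a point load on an elastic half-space:
Δσ_z = 3P/(2πz²) · [1 + (r/z)²]^(−5/2)
r/z = 0/2.6 = 0; [1+(r/z)²]^(−5/2) = 1.
Δσ_z = 3×2210/(2π×2.6²) × 1 = 156.09 × 1 = 156.1 kPa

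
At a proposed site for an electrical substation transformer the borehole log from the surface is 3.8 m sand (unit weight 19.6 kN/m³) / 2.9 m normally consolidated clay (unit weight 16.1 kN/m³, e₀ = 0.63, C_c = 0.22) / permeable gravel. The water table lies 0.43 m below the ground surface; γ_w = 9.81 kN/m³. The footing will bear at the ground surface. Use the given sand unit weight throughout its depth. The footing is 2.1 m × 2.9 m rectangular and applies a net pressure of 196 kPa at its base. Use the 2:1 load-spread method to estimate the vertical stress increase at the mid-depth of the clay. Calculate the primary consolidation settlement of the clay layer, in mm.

S_c ≈ 56.5 mm

Mid-depth of clay below the ground surface: z = 3.8 + 2.9/2 = 5.25 m.
Total vertical stress at mid-clay: σ_v = 19.6×3.8 + 16.1×1.45 = 97.825 kPa.
Pore pressure: u = 9.81×(5.25 − 0.43) = 47.284 kPa.
Initial effective stress: σ'_0 = σ_v − u = 97.825 − 47.284 = 50.541 kPa.
Stress increase at mid-clay by the 2:1 spreading method:
Δσ = qBL/((B+z)(L+z)) = 196×2.1×2.9/((2.1+5.25)(2.9+5.25)) = 19.926 kPa
Final effective stress: σ'_f = σ'_0 + Δσ = 50.541 + 19.926 = 70.467 kPa.
Normally consolidated clay, so the full stress increment lies on the virgin compression line:
S_c = C_c·H/(1+e₀)·log₁₀(σ'_f/σ'_0) = 0.22×2.9/(1+0.63)×log₁₀(70.467/50.541)
    = 0.39141 × 0.14434 = 0.0565 m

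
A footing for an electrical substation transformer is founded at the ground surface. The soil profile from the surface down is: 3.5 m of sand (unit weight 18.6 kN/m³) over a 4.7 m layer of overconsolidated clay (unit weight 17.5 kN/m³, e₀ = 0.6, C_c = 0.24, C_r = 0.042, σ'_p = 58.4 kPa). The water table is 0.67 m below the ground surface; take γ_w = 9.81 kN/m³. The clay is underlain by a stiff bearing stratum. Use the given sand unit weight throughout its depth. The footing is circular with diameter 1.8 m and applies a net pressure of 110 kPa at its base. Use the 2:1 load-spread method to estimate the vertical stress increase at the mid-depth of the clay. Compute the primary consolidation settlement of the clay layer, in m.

S_c ≈ 0.0187 m

Mid-depth of clay below the ground surface: z = 3.5 + 4.7/2 = 5.85 m.
Total vertical stress at mid-clay: σ_v = 18.6×3.5 + 17.5×2.35 = 106.23 kPa.
Pore pressure: u = 9.81×(5.85 − 0.67) = 50.816 kPa.
Initial effective stress: σ'_0 = σ_v − u = 106.23 − 50.816 = 55.414 kPa.
Stress increase at mid-clay by the 2:1 spreading method:
Δσ ≈ qD²/(D+z)² = 110×1.8²/(1.8+5.85)² = 6.09 kPa
Final effective stress: σ'_f = 55.414 + 6.09 = 61.504 kPa.
σ'_f = 61.504 > σ'_p = 58.4 kPa, so the stress path crosses the preconsolidation pressure — recompression up to σ'_p, then virgin compression beyond:
S_c = H/(1+e₀)·[C_r·log₁₀(σ'_p/σ'_0) + C_c·log₁₀(σ'_f/σ'_p)]
    = 4.7/1.6 × [0.042×log₁₀(58.4/55.414) + 0.24×log₁₀(61.504/58.4)]
    = 2.9375 × [0.00095732 + 0.0053977] = 0.01867 m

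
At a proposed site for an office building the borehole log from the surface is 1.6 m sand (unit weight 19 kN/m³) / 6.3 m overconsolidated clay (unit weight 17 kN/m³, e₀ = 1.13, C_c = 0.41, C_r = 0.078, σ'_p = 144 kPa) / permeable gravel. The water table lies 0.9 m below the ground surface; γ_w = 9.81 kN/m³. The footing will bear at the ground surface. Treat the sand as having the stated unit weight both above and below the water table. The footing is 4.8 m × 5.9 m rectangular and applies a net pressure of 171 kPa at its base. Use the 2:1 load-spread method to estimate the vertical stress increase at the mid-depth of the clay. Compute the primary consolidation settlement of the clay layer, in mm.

S_c ≈ 71 mm

Mid-depth of clay below the ground surface: z = 1.6 + 6.3/2 = 4.75 m.
Total vertical stress at mid-clay: σ_v = 19×1.6 + 17×3.15 = 83.95 kPa.
Pore pressure: u = 9.81×(4.75 − 0.9) = 37.769 kPa.
Initial effective stress: σ'_0 = σ_v − u = 83.95 − 37.769 = 46.181 kPa.
Stress increase at mid-clay by the 2:1 spreading method:
Δσ = qBL/((B+z)(L+z)) = 171×4.8×5.9/((4.8+4.75)(5.9+4.75)) = 47.614 kPa
Final effective stress: σ'_f = 46.181 + 47.614 = 93.795 kPa.
σ'_f = 93.795 ≤ σ'_p = 144 kPa, so the clay remains overconsolidated and only the recompression index applies:
S_c = C_r·H/(1+e₀)·log₁₀(σ'_f/σ'_0) = 0.078×6.3/2.13×log₁₀(93.795/46.181)
    = 0.2307 × 0.30772 = 0.07099 m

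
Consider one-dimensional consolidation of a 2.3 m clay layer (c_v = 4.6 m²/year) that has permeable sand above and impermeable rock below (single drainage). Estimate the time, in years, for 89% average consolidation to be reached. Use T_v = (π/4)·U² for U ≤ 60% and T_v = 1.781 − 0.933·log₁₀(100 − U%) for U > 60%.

Drainage path length: H_d = H = 2.3 m (single drainage).
U > 60%: T_v = 1.781 − 0.933·log₁₀(100 − 89) = 0.80938.
t = T_v·H_d²/c_v = 0.80938×2.3²/4.6 = 0.9308 years.

t ≈ 0.931 years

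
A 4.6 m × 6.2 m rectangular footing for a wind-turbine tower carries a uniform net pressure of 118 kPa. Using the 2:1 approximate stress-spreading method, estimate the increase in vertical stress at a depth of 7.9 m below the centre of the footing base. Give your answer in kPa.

By the 2:1 method the load spreads at 1 horizontal : 2 vertical, so at depth z the loaded area has grown by z in each plan dimension:
Δσ = qBL/((B+z)(L+z)) = 118×4.6×6.2/((4.6+7.9)(6.2+7.9)) = 19.094 kPa

Δσ_z ≈ 19.1 kPa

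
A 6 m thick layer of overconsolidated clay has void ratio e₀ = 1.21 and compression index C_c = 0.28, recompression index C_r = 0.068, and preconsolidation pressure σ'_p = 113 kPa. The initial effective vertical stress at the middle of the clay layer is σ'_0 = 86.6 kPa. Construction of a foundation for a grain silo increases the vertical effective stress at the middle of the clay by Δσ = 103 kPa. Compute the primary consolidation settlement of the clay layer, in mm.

S_c ≈ 192 mm

Final effective stress: σ'_f = 86.6 + 103 = 189.6 kPa.
σ'_f = 189.6 > σ'_p = 113 kPa, so the stress path crosses the preconsolidation pressure — recompression up to σ'_p, then virgin compression beyond:
S_c = H/(1+e₀)·[C_r·log₁₀(σ'_p/σ'_0) + C_c·log₁₀(σ'_f/σ'_p)]
    = 6/2.21 × [0.068×log₁₀(113/86.6) + 0.28×log₁₀(189.6/113)]
    = 2.7149 × [0.0078581 + 0.062933] = 0.1922 m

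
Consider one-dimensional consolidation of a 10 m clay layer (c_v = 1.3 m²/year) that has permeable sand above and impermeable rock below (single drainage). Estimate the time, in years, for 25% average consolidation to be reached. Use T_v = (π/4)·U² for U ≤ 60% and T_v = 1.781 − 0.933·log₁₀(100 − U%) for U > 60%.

Drainage path length: H_d = H = 10 m (single drainage).
U ≤ 60%: T_v = (π/4)·U² = (π/4)×0.25² = 0.049087.
t = T_v·H_d²/c_v = 0.049087×10²/1.3 = 3.776 years.

t ≈ 3.78 years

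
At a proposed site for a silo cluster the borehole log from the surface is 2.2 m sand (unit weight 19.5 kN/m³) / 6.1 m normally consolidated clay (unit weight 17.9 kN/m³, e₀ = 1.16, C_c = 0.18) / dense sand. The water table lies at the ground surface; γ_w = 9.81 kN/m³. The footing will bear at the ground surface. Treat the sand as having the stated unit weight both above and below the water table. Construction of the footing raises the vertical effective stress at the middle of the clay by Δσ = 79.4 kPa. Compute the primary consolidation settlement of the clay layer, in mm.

Mid-depth of clay below the ground surface: z = 2.2 + 6.1/2 = 5.25 m.
Total vertical stress at mid-clay: σ_v = 19.5×2.2 + 17.9×3.05 = 97.495 kPa.
Pore pressure: u = 9.81×(5.25 − 0) = 51.503 kPa.
Initial effective stress: σ'_0 = σ_v − u = 97.495 − 51.503 = 45.992 kPa.
Final effective stress: σ'_f = σ'_0 + Δσ = 45.992 + 79.4 = 125.39 kPa.
Normally consolidated clay, so the full stress increment lies on the virgin compression line:
S_c = C_c·H/(1+e₀)·log₁₀(σ'_f/σ'_0) = 0.18×6.1/(1+1.16)×log₁₀(125.39/45.992)
    = 0.50833 × 0.43558 = 0.2214 m

S_c ≈ 221 mm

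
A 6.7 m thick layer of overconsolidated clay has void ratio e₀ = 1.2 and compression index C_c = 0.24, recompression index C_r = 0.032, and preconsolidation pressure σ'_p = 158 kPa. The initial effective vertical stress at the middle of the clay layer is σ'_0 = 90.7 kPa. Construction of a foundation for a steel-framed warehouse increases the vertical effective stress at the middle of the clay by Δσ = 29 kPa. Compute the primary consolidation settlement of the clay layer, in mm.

Final effective stress: σ'_f = 90.7 + 29 = 119.7 kPa.
σ'_f = 119.7 ≤ σ'_p = 158 kPa, so the clay remains overconsolidated and only the recompression index applies:
S_c = C_r·H/(1+e₀)·log₁₀(σ'_f/σ'_0) = 0.032×6.7/2.2×log₁₀(119.7/90.7)
    = 0.097456 × 0.12049 = 0.01174 m

S_c ≈ 11.7 mm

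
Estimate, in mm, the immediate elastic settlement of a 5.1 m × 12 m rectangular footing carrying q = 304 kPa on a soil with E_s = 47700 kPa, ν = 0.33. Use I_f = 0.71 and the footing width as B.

S_e ≈ 20.6 mm

Immediate (elastic) settlement: S_e = q·B·(1−ν²)/E_s · I_f.
S_e = 304 × 5.1 × (1 − 0.33²) / 47700 × 0.71
    = 304 × 5.1 × 0.8911 / 47700 × 0.71
    = 0.02056 m = 20.56 mm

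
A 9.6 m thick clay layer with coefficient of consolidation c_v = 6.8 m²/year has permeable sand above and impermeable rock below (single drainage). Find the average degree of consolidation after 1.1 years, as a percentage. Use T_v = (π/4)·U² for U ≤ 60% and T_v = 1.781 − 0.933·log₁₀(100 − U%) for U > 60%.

U ≈ 32.1 %

Drainage path length: H_d = H = 9.6 m (single drainage).
T_v = c_v·t/H_d² = 6.8×1.1/9.6² = 0.081163.
T_v = 0.081163 corresponds to the U ≤ 60% branch:
U = √(4T_v/π) = 0.3215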